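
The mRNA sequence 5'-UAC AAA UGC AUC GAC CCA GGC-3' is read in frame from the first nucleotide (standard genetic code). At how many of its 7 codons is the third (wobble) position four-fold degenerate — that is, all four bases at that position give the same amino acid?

Codon 1 UAC (Tyr): third position 2-fold.
Codon 2 AAA (Lys): third position 2-fold.
Codon 3 UGC (Cys): third position 2-fold.
Codon 4 AUC (Ile): third position 3-fold.
Codon 5 GAC (Asp): third position 2-fold.
Codon 6 CCA (Pro): third position 4-fold.
Codon 7 GGC (Gly): third position 4-fold.
Four-fold degenerate third positions: 2.

2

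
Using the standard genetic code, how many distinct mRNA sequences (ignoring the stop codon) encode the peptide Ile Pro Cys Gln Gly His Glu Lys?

Ile: 3 codons.
Pro: 4 codons.
Cys: 2 codons.
Gln: 2 codons.
Gly: 4 codons.
His: 2 codons.
Glu: 2 codons.
Lys: 2 codons.
3 × 4 × 2 × 2 × 4 × 2 × 2 × 2 = 1536.

1536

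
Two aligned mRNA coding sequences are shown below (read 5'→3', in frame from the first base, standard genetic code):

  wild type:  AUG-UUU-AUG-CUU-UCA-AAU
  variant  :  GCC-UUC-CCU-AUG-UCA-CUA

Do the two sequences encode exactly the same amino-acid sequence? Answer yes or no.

Codon 1: AUG Met / GCC Ala — nonsynonymous.
Codon 2: UUU Phe / UUC Phe — synonymous.
Codon 3: AUG Met / CCU Pro — nonsynonymous.
Codon 4: CUU Leu / AUG Met — nonsynonymous.
Codon 5: UCA Ser / UCA Ser — identical.
Codon 6: AAU Asn / CUA Leu — nonsynonymous.
Nonsynonymous differences: 4 → different protein.

no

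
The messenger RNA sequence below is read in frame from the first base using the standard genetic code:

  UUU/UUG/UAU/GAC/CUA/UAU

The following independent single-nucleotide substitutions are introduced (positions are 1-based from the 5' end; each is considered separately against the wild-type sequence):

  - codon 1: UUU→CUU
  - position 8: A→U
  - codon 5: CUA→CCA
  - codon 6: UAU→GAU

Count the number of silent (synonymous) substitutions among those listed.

Codon 1: UUU (Phe) → CUU (Leu) — missense.
Codon 3: UAU (Tyr) → UUU (Phe) — missense.
Codon 5: CUA (Leu) → CCA (Pro) — missense.
Codon 6: UAU (Tyr) → GAU (Asp) — missense.
Synonymous: 0 of 4.

0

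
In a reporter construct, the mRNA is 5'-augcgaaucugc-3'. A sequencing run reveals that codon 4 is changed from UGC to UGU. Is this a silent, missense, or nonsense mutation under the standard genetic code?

silent

Position 12 falls in codon 4: UGC → Cys.
After the substitution the codon is UGU → Cys.
Both encode Cys, so the change is synonymous.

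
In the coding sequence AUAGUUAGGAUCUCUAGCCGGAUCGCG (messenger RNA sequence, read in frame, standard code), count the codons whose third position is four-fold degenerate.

Codon 1 AUA (Ile): third position 3-fold.
Codon 2 GUU (Val): third position 4-fold.
Codon 3 AGG (Arg): third position 2-fold.
Codon 4 AUC (Ile): third position 3-fold.
Codon 5 UCU (Ser): third position 4-fold.
Codon 6 AGC (Ser): third position 2-fold.
Codon 7 CGG (Arg): third position 4-fold.
Codon 8 AUC (Ile): third position 3-fold.
Codon 9 GCG (Ala): third position 4-fold.
Four-fold degenerate third positions: 4.

4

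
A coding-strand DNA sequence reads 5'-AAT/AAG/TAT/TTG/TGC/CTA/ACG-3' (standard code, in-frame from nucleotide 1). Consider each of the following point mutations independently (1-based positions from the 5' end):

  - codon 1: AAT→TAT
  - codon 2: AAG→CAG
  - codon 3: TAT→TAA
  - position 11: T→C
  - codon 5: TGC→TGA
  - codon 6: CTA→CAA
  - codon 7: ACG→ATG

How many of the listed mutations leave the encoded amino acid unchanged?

0

Codon 1: AAT (Asn) → TAT (Tyr) — missense.
Codon 2: AAG (Lys) → CAG (Gln) — missense.
Codon 3: TAT (Tyr) → TAA (Stop) — nonsense.
Codon 4: TTG (Leu) → TCG (Ser) — missense.
Codon 5: TGC (Cys) → TGA (Stop) — nonsense.
Codon 6: CTA (Leu) → CAA (Gln) — missense.
Codon 7: ACG (Thr) → ATG (Met) — missense.
Synonymous: 0 of 7.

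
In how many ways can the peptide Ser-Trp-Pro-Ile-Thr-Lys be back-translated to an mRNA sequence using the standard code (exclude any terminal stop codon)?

Ser: 6 codons.
Trp: 1 codon.
Pro: 4 codons.
Ile: 3 codons.
Thr: 4 codons.
Lys: 2 codons.
6 × 1 × 4 × 3 × 4 × 2 = 576.

576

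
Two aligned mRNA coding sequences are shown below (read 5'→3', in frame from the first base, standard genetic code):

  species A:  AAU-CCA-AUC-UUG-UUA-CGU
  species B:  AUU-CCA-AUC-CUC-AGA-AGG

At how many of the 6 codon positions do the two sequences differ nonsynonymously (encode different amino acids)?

Codon 1: AAU Asn / AUU Ile — nonsynonymous.
Codon 2: CCA Pro / CCA Pro — identical.
Codon 3: AUC Ile / AUC Ile — identical.
Codon 4: UUG Leu / CUC Leu — synonymous.
Codon 5: UUA Leu / AGA Arg — nonsynonymous.
Codon 6: CGU Arg / AGG Arg — synonymous.
Nonsynonymous differences: 2.

2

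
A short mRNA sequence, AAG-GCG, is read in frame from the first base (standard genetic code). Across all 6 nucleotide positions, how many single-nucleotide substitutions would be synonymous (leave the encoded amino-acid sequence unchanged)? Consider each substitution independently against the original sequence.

4

Codon 1 (AAG, Lys): 1 synonymous substitution.
Codon 2 (GCG, Ala): 3 synonymous substitutions.
Total: 1 + 3 = 4.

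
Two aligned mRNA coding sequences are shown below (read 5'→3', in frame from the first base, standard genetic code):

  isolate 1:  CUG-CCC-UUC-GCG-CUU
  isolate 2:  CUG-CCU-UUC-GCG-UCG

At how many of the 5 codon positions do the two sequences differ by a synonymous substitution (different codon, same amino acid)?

Codon 1: CUG Leu / CUG Leu — identical.
Codon 2: CCC Pro / CCU Pro — synonymous.
Codon 3: UUC Phe / UUC Phe — identical.
Codon 4: GCG Ala / GCG Ala — identical.
Codon 5: CUU Leu / UCG Ser — nonsynonymous.
Synonymous differences: 1.

1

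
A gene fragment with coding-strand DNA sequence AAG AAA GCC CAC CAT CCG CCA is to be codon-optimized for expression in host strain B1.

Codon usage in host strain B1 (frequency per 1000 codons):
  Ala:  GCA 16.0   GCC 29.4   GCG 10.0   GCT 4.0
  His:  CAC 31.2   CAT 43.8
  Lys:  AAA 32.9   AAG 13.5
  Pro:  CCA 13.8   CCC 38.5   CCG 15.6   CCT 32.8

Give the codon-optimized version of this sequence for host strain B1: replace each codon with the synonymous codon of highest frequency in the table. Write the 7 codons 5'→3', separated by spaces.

Codon 1 (Lys): best is AAA at 32.9.
Codon 2 (Lys): best is AAA at 32.9.
Codon 3 (Ala): best is GCC at 29.4.
Codon 4 (His): best is CAT at 43.8.
Codon 5 (His): best is CAT at 43.8.
Codon 6 (Pro): best is CCC at 38.5.
Codon 7 (Pro): best is CCC at 38.5.

AAA AAA GCC CAT CAT CCC CCC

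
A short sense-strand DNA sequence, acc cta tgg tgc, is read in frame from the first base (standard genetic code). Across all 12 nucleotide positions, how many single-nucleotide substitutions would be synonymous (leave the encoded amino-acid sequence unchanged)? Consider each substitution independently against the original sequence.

8

Codon 1 (ACC, Thr): 3 synonymous substitutions.
Codon 2 (CTA, Leu): 4 synonymous substitutions.
Codon 3 (TGG, Trp): 0 synonymous substitutions.
Codon 4 (TGC, Cys): 1 synonymous substitution.
Total: 3 + 4 + 0 + 1 = 8.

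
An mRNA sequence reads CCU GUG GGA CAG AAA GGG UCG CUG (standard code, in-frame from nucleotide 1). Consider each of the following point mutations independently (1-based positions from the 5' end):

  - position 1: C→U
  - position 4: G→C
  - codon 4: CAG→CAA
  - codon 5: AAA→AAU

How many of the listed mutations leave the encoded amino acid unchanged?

Codon 1: CCU (Pro) → UCU (Ser) — missense.
Codon 2: GUG (Val) → CUG (Leu) — missense.
Codon 4: CAG (Gln) → CAA (Gln) — synonymous.
Codon 5: AAA (Lys) → AAU (Asn) — missense.
Synonymous: 1 of 4.

1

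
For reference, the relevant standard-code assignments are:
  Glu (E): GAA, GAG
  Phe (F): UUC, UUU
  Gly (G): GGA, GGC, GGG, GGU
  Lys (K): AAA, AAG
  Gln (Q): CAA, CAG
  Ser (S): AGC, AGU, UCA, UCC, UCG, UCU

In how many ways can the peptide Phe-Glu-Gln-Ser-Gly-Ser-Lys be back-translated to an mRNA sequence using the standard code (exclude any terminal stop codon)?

Phe: 2 codons.
Glu: 2 codons.
Gln: 2 codons.
Ser: 6 codons.
Gly: 4 codons.
Ser: 6 codons.
Lys: 2 codons.
2 × 2 × 2 × 6 × 4 × 6 × 2 = 2304.

2304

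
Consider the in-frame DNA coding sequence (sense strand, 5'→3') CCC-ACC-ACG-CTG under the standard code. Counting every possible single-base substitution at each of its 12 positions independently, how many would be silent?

13

Codon 1 (CCC, Pro): 3 synonymous substitutions.
Codon 2 (ACC, Thr): 3 synonymous substitutions.
Codon 3 (ACG, Thr): 3 synonymous substitutions.
Codon 4 (CTG, Leu): 4 synonymous substitutions.
Total: 3 + 3 + 3 + 4 = 13.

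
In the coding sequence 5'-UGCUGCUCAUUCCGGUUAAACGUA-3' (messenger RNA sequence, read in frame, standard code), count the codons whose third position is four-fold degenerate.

Codon 1 UGC (Cys): third position 2-fold.
Codon 2 UGC (Cys): third position 2-fold.
Codon 3 UCA (Ser): third position 4-fold.
Codon 4 UUC (Phe): third position 2-fold.
Codon 5 CGG (Arg): third position 4-fold.
Codon 6 UUA (Leu): third position 2-fold.
Codon 7 AAC (Asn): third position 2-fold.
Codon 8 GUA (Val): third position 4-fold.
Four-fold degenerate third positions: 3.

3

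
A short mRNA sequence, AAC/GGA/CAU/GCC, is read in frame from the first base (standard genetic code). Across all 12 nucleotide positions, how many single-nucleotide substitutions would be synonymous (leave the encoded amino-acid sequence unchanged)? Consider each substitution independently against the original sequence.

Codon 1 (AAC, Asn): 1 synonymous substitution.
Codon 2 (GGA, Gly): 3 synonymous substitutions.
Codon 3 (CAU, His): 1 synonymous substitution.
Codon 4 (GCC, Ala): 3 synonymous substitutions.
Total: 1 + 3 + 1 + 3 = 8.

8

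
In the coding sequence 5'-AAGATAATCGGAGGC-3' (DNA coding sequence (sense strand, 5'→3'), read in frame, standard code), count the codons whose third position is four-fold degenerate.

Codon 1 AAG (Lys): third position 2-fold.
Codon 2 ATA (Ile): third position 3-fold.
Codon 3 ATC (Ile): third position 3-fold.
Codon 4 GGA (Gly): third position 4-fold.
Codon 5 GGC (Gly): third position 4-fold.
Four-fold degenerate third positions: 2.

2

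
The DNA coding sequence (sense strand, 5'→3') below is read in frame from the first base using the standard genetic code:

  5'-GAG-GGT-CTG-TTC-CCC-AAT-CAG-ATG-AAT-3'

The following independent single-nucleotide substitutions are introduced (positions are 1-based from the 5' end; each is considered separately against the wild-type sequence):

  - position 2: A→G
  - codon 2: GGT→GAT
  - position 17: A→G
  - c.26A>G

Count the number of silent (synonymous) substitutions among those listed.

Codon 1: GAG (Glu) → GGG (Gly) — missense.
Codon 2: GGT (Gly) → GAT (Asp) — missense.
Codon 6: AAT (Asn) → AGT (Ser) — missense.
Codon 9: AAT (Asn) → AGT (Ser) — missense.
Synonymous: 0 of 4.

0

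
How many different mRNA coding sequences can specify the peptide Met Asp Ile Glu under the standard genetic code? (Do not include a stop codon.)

12

Met: 1 codon.
Asp: 2 codons.
Ile: 3 codons.
Glu: 2 codons.
1 × 2 × 3 × 2 = 12.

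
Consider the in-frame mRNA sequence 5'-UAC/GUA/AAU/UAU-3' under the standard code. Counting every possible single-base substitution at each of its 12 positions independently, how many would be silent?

6

Codon 1 (UAC, Tyr): 1 synonymous substitution.
Codon 2 (GUA, Val): 3 synonymous substitutions.
Codon 3 (AAU, Asn): 1 synonymous substitution.
Codon 4 (UAU, Tyr): 1 synonymous substitution.
Total: 1 + 3 + 1 + 1 = 6.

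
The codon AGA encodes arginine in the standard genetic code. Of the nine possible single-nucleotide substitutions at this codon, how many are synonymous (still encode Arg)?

Position 1: CGA → 1 synonymous.
Position 2: none → 0 synonymous.
Position 3: AGG → 1 synonymous.
Total: 1 + 0 + 1 = 2.

2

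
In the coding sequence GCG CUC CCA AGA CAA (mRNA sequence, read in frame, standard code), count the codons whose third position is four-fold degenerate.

Codon 1 GCG (Ala): third position 4-fold.
Codon 2 CUC (Leu): third position 4-fold.
Codon 3 CCA (Pro): third position 4-fold.
Codon 4 AGA (Arg): third position 2-fold.
Codon 5 CAA (Gln): third position 2-fold.
Four-fold degenerate third positions: 3.

3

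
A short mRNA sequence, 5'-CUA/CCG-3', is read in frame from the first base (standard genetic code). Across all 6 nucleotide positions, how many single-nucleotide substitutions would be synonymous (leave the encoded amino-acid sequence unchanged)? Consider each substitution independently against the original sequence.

Codon 1 (CUA, Leu): 4 synonymous substitutions.
Codon 2 (CCG, Pro): 3 synonymous substitutions.
Total: 4 + 3 = 7.

7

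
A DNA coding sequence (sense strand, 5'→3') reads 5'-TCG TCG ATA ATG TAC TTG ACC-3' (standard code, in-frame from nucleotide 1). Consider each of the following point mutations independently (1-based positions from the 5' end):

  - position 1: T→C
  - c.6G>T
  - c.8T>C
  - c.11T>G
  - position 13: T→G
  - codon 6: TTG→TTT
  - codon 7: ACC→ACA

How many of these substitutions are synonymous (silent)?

Codon 1: TCG (Ser) → CCG (Pro) — missense.
Codon 2: TCG (Ser) → TCT (Ser) — synonymous.
Codon 3: ATA (Ile) → ACA (Thr) — missense.
Codon 4: ATG (Met) → AGG (Arg) — missense.
Codon 5: TAC (Tyr) → GAC (Asp) — missense.
Codon 6: TTG (Leu) → TTT (Phe) — missense.
Codon 7: ACC (Thr) → ACA (Thr) — synonymous.
Synonymous: 2 of 7.

2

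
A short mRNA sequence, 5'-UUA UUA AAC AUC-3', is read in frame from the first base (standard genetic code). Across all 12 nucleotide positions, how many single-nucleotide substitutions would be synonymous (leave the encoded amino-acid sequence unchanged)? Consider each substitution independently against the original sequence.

Codon 1 (UUA, Leu): 2 synonymous substitutions.
Codon 2 (UUA, Leu): 2 synonymous substitutions.
Codon 3 (AAC, Asn): 1 synonymous substitution.
Codon 4 (AUC, Ile): 2 synonymous substitutions.
Total: 2 + 2 + 1 + 2 = 7.

7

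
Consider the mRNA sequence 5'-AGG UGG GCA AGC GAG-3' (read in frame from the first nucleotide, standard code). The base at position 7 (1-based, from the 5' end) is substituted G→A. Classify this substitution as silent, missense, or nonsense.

missense

Position 7 falls in codon 3: GCA → Ala.
After the substitution the codon is ACA → Thr.
Ala ≠ Thr, so this is a missense mutation.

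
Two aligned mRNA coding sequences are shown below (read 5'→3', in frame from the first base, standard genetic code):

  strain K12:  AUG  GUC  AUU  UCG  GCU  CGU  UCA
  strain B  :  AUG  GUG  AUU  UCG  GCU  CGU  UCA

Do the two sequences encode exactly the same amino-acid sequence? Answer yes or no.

Codon 1: AUG Met / AUG Met — identical.
Codon 2: GUC Val / GUG Val — synonymous.
Codon 3: AUU Ile / AUU Ile — identical.
Codon 4: UCG Ser / UCG Ser — identical.
Codon 5: GCU Ala / GCU Ala — identical.
Codon 6: CGU Arg / CGU Arg — identical.
Codon 7: UCA Ser / UCA Ser — identical.
Nonsynonymous differences: 0 → same protein.

yes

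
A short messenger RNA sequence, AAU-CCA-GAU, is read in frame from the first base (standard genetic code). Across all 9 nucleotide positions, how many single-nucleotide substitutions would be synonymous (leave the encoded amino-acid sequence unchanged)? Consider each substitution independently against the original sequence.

Codon 1 (AAU, Asn): 1 synonymous substitution.
Codon 2 (CCA, Pro): 3 synonymous substitutions.
Codon 3 (GAU, Asp): 1 synonymous substitution.
Total: 1 + 3 + 1 = 5.

5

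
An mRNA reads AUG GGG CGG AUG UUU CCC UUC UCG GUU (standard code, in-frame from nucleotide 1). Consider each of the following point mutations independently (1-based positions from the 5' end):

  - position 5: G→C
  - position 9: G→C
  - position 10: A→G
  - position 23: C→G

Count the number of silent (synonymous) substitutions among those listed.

Codon 2: GGG (Gly) → GCG (Ala) — missense.
Codon 3: CGG (Arg) → CGC (Arg) — synonymous.
Codon 4: AUG (Met) → GUG (Val) — missense.
Codon 8: UCG (Ser) → UGG (Trp) — missense.
Synonymous: 1 of 4.

1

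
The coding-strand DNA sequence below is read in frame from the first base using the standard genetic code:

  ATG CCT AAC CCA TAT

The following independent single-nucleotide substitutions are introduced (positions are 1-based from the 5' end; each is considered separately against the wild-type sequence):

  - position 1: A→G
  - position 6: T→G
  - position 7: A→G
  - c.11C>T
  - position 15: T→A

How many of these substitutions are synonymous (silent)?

Codon 1: ATG (Met) → GTG (Val) — missense.
Codon 2: CCT (Pro) → CCG (Pro) — synonymous.
Codon 3: AAC (Asn) → GAC (Asp) — missense.
Codon 4: CCA (Pro) → CTA (Leu) — missense.
Codon 5: TAT (Tyr) → TAA (Stop) — nonsense.
Synonymous: 1 of 5.

1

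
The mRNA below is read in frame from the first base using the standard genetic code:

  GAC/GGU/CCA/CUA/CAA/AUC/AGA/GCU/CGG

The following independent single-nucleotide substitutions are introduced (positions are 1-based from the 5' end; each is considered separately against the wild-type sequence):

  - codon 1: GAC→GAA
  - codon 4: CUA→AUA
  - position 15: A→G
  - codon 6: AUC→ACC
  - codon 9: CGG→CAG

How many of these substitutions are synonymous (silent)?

Codon 1: GAC (Asp) → GAA (Glu) — missense.
Codon 4: CUA (Leu) → AUA (Ile) — missense.
Codon 5: CAA (Gln) → CAG (Gln) — synonymous.
Codon 6: AUC (Ile) → ACC (Thr) — missense.
Codon 9: CGG (Arg) → CAG (Gln) — missense.
Synonymous: 1 of 5.

1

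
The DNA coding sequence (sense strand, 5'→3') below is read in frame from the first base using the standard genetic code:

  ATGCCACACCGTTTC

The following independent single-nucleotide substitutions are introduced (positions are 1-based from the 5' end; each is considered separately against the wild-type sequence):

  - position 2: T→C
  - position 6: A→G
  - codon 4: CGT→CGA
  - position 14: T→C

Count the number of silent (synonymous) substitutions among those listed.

Codon 1: ATG (Met) → ACG (Thr) — missense.
Codon 2: CCA (Pro) → CCG (Pro) — synonymous.
Codon 4: CGT (Arg) → CGA (Arg) — synonymous.
Codon 5: TTC (Phe) → TCC (Ser) — missense.
Synonymous: 2 of 4.

2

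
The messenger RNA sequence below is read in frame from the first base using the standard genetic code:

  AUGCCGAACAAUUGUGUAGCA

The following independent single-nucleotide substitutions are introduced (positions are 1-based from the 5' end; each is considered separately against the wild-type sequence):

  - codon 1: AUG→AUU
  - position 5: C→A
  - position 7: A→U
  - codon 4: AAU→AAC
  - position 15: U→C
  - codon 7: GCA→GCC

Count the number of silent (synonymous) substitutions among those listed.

3

Codon 1: AUG (Met) → AUU (Ile) — missense.
Codon 2: CCG (Pro) → CAG (Gln) — missense.
Codon 3: AAC (Asn) → UAC (Tyr) — missense.
Codon 4: AAU (Asn) → AAC (Asn) — synonymous.
Codon 5: UGU (Cys) → UGC (Cys) — synonymous.
Codon 7: GCA (Ala) → GCC (Ala) — synonymous.
Synonymous: 3 of 6.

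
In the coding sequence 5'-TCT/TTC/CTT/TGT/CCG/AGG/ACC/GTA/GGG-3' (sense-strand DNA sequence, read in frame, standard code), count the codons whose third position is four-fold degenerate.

6

Codon 1 TCT (Ser): third position 4-fold.
Codon 2 TTC (Phe): third position 2-fold.
Codon 3 CTT (Leu): third position 4-fold.
Codon 4 TGT (Cys): third position 2-fold.
Codon 5 CCG (Pro): third position 4-fold.
Codon 6 AGG (Arg): third position 2-fold.
Codon 7 ACC (Thr): third position 4-fold.
Codon 8 GTA (Val): third position 4-fold.
Codon 9 GGG (Gly): third position 4-fold.
Four-fold degenerate third positions: 6.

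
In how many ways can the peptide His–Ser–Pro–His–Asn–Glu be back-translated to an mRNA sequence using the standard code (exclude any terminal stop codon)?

384

His: 2 codons.
Ser: 6 codons.
Pro: 4 codons.
His: 2 codons.
Asn: 2 codons.
Glu: 2 codons.
2 × 6 × 4 × 2 × 2 × 2 = 384.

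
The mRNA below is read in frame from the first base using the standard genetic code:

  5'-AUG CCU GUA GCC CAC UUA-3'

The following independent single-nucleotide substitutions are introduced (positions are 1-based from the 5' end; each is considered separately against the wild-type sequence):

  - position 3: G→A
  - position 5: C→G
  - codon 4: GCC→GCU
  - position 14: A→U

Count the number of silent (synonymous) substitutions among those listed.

1

Codon 1: AUG (Met) → AUA (Ile) — missense.
Codon 2: CCU (Pro) → CGU (Arg) — missense.
Codon 4: GCC (Ala) → GCU (Ala) — synonymous.
Codon 5: CAC (His) → CUC (Leu) — missense.
Synonymous: 1 of 4.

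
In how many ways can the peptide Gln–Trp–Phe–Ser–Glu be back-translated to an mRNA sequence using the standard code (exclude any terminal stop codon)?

48

Gln: 2 codons.
Trp: 1 codon.
Phe: 2 codons.
Ser: 6 codons.
Glu: 2 codons.
2 × 1 × 2 × 6 × 2 = 48.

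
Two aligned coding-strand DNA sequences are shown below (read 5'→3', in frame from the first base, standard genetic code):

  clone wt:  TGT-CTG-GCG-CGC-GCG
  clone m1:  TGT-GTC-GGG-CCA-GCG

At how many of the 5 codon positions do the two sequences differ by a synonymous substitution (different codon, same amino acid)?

Codon 1: TGT Cys / TGT Cys — identical.
Codon 2: CTG Leu / GTC Val — nonsynonymous.
Codon 3: GCG Ala / GGG Gly — nonsynonymous.
Codon 4: CGC Arg / CCA Pro — nonsynonymous.
Codon 5: GCG Ala / GCG Ala — identical.
Synonymous differences: 0.

0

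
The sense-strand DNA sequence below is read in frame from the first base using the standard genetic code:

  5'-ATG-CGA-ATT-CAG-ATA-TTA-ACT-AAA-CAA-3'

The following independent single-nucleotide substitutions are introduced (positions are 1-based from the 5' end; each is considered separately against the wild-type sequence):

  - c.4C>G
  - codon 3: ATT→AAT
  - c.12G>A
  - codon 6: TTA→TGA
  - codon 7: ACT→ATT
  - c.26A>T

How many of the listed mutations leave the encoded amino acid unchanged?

Codon 2: CGA (Arg) → GGA (Gly) — missense.
Codon 3: ATT (Ile) → AAT (Asn) — missense.
Codon 4: CAG (Gln) → CAA (Gln) — synonymous.
Codon 6: TTA (Leu) → TGA (Stop) — nonsense.
Codon 7: ACT (Thr) → ATT (Ile) — missense.
Codon 9: CAA (Gln) → CTA (Leu) — missense.
Synonymous: 1 of 6.

1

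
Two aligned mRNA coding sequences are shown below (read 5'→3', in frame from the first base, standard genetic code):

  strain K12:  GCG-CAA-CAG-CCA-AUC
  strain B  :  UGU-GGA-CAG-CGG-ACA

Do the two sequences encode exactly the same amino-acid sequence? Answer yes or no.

Codon 1: GCG Ala / UGU Cys — nonsynonymous.
Codon 2: CAA Gln / GGA Gly — nonsynonymous.
Codon 3: CAG Gln / CAG Gln — identical.
Codon 4: CCA Pro / CGG Arg — nonsynonymous.
Codon 5: AUC Ile / ACA Thr — nonsynonymous.
Nonsynonymous differences: 4 → different protein.

no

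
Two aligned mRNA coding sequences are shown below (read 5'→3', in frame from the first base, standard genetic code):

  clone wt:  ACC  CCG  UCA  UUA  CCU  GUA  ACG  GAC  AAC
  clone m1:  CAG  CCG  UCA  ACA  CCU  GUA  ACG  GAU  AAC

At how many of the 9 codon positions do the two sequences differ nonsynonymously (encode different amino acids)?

Codon 1: ACC Thr / CAG Gln — nonsynonymous.
Codon 2: CCG Pro / CCG Pro — identical.
Codon 3: UCA Ser / UCA Ser — identical.
Codon 4: UUA Leu / ACA Thr — nonsynonymous.
Codon 5: CCU Pro / CCU Pro — identical.
Codon 6: GUA Val / GUA Val — identical.
Codon 7: ACG Thr / ACG Thr — identical.
Codon 8: GAC Asp / GAU Asp — synonymous.
Codon 9: AAC Asn / AAC Asn — identical.
Nonsynonymous differences: 2.

2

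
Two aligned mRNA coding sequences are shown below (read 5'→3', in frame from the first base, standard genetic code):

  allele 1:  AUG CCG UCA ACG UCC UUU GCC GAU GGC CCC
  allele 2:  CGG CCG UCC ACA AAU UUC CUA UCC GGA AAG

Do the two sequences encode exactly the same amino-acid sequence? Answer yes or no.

no

Codon 1: AUG Met / CGG Arg — nonsynonymous.
Codon 2: CCG Pro / CCG Pro — identical.
Codon 3: UCA Ser / UCC Ser — synonymous.
Codon 4: ACG Thr / ACA Thr — synonymous.
Codon 5: UCC Ser / AAU Asn — nonsynonymous.
Codon 6: UUU Phe / UUC Phe — synonymous.
Codon 7: GCC Ala / CUA Leu — nonsynonymous.
Codon 8: GAU Asp / UCC Ser — nonsynonymous.
Codon 9: GGC Gly / GGA Gly — synonymous.
Codon 10: CCC Pro / AAG Lys — nonsynonymous.
Nonsynonymous differences: 5 → different protein.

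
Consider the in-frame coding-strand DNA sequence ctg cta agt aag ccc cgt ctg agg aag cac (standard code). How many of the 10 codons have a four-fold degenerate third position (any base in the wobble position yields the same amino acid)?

Codon 1 CTG (Leu): third position 4-fold.
Codon 2 CTA (Leu): third position 4-fold.
Codon 3 AGT (Ser): third position 2-fold.
Codon 4 AAG (Lys): third position 2-fold.
Codon 5 CCC (Pro): third position 4-fold.
Codon 6 CGT (Arg): third position 4-fold.
Codon 7 CTG (Leu): third position 4-fold.
Codon 8 AGG (Arg): third position 2-fold.
Codon 9 AAG (Lys): third position 2-fold.
Codon 10 CAC (His): third position 2-fold.
Four-fold degenerate third positions: 5.

5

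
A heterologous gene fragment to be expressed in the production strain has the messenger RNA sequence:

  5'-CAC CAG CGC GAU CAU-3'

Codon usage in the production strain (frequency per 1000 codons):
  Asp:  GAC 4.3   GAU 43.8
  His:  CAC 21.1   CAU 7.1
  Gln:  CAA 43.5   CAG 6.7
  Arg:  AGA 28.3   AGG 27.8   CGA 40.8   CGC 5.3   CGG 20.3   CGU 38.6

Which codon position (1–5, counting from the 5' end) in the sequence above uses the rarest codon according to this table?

Codon 1 CAC (His): 21.1 per 1000.
Codon 2 CAG (Gln): 6.7 per 1000.
Codon 3 CGC (Arg): 5.3 per 1000.
Codon 4 GAU (Asp): 43.8 per 1000.
Codon 5 CAU (His): 7.1 per 1000.
Lowest frequency is 5.3 at codon 3.

3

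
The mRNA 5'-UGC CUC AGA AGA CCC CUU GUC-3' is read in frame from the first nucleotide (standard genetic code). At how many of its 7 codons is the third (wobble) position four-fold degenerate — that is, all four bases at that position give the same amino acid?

4

Codon 1 UGC (Cys): third position 2-fold.
Codon 2 CUC (Leu): third position 4-fold.
Codon 3 AGA (Arg): third position 2-fold.
Codon 4 AGA (Arg): third position 2-fold.
Codon 5 CCC (Pro): third position 4-fold.
Codon 6 CUU (Leu): third position 4-fold.
Codon 7 GUC (Val): third position 4-fold.
Four-fold degenerate third positions: 4.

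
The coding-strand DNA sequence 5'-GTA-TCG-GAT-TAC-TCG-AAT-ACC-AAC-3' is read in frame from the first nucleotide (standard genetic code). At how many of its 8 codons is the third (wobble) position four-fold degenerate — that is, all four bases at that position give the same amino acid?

4

Codon 1 GTA (Val): third position 4-fold.
Codon 2 TCG (Ser): third position 4-fold.
Codon 3 GAT (Asp): third position 2-fold.
Codon 4 TAC (Tyr): third position 2-fold.
Codon 5 TCG (Ser): third position 4-fold.
Codon 6 AAT (Asn): third position 2-fold.
Codon 7 ACC (Thr): third position 4-fold.
Codon 8 AAC (Asn): third position 2-fold.
Four-fold degenerate third positions: 4.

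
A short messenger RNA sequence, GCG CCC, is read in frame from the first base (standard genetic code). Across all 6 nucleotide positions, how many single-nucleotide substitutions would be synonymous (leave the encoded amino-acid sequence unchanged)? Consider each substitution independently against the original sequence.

6

Codon 1 (GCG, Ala): 3 synonymous substitutions.
Codon 2 (CCC, Pro): 3 synonymous substitutions.
Total: 3 + 3 = 6.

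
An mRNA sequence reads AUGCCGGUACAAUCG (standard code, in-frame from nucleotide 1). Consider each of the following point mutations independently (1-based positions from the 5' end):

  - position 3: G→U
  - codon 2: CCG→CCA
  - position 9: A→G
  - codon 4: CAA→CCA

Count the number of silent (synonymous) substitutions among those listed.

Codon 1: AUG (Met) → AUU (Ile) — missense.
Codon 2: CCG (Pro) → CCA (Pro) — synonymous.
Codon 3: GUA (Val) → GUG (Val) — synonymous.
Codon 4: CAA (Gln) → CCA (Pro) — missense.
Synonymous: 2 of 4.

2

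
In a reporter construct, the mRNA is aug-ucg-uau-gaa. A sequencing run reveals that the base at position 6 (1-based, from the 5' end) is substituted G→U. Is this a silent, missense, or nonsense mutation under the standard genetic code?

Position 6 falls in codon 2: UCG → Ser.
After the substitution the codon is UCU → Ser.
Both encode Ser, so the change is synonymous.

silent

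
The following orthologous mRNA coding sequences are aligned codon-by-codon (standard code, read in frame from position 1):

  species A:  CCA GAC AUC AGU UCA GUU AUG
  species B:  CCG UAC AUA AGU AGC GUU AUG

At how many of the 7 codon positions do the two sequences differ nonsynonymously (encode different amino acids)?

Codon 1: CCA Pro / CCG Pro — synonymous.
Codon 2: GAC Asp / UAC Tyr — nonsynonymous.
Codon 3: AUC Ile / AUA Ile — synonymous.
Codon 4: AGU Ser / AGU Ser — identical.
Codon 5: UCA Ser / AGC Ser — synonymous.
Codon 6: GUU Val / GUU Val — identical.
Codon 7: AUG Met / AUG Met — identical.
Nonsynonymous differences: 1.

1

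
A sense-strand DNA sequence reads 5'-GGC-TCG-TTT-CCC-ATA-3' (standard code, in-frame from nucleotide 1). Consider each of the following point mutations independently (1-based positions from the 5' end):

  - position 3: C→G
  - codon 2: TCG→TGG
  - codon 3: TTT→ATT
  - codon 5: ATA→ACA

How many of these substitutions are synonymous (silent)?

1

Codon 1: GGC (Gly) → GGG (Gly) — synonymous.
Codon 2: TCG (Ser) → TGG (Trp) — missense.
Codon 3: TTT (Phe) → ATT (Ile) — missense.
Codon 5: ATA (Ile) → ACA (Thr) — missense.
Synonymous: 1 of 4.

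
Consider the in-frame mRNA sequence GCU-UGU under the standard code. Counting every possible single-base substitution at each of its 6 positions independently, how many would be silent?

Codon 1 (GCU, Ala): 3 synonymous substitutions.
Codon 2 (UGU, Cys): 1 synonymous substitution.
Total: 3 + 1 = 4.

4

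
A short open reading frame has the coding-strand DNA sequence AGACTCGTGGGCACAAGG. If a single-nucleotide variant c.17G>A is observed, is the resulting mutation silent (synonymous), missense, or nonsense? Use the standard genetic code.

Position 17 falls in codon 6: AGG → Arg.
After the substitution the codon is AAG → Lys.
Arg ≠ Lys, so this is a missense mutation.

missense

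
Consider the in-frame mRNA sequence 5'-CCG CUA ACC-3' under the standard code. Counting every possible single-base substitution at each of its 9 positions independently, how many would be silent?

Codon 1 (CCG, Pro): 3 synonymous substitutions.
Codon 2 (CUA, Leu): 4 synonymous substitutions.
Codon 3 (ACC, Thr): 3 synonymous substitutions.
Total: 3 + 4 + 3 = 10.

10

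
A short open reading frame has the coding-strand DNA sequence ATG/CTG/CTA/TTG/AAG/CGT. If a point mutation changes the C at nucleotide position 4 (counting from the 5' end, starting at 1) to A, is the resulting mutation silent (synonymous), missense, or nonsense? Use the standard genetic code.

Position 4 falls in codon 2: CTG → Leu.
After the substitution the codon is ATG → Met.
Leu ≠ Met, so this is a missense mutation.

missense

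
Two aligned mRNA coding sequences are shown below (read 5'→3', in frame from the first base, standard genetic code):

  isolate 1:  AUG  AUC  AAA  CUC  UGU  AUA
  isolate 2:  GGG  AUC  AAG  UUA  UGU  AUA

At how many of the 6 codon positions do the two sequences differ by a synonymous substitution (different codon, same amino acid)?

Codon 1: AUG Met / GGG Gly — nonsynonymous.
Codon 2: AUC Ile / AUC Ile — identical.
Codon 3: AAA Lys / AAG Lys — synonymous.
Codon 4: CUC Leu / UUA Leu — synonymous.
Codon 5: UGU Cys / UGU Cys — identical.
Codon 6: AUA Ile / AUA Ile — identical.
Synonymous differences: 2.

2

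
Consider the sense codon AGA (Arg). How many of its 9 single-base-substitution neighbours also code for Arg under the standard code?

Position 1: CGA → 1 synonymous.
Position 2: none → 0 synonymous.
Position 3: AGG → 1 synonymous.
Total: 1 + 0 + 1 = 2.

2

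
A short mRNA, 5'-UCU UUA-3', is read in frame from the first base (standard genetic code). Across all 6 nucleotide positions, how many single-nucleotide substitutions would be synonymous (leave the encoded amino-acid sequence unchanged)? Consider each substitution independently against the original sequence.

Codon 1 (UCU, Ser): 3 synonymous substitutions.
Codon 2 (UUA, Leu): 2 synonymous substitutions.
Total: 3 + 2 = 5.

5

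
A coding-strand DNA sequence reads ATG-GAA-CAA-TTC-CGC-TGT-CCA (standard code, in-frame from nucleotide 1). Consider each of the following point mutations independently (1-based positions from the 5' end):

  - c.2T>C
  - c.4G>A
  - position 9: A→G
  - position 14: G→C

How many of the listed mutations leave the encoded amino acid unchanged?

Codon 1: ATG (Met) → ACG (Thr) — missense.
Codon 2: GAA (Glu) → AAA (Lys) — missense.
Codon 3: CAA (Gln) → CAG (Gln) — synonymous.
Codon 5: CGC (Arg) → CCC (Pro) — missense.
Synonymous: 1 of 4.

1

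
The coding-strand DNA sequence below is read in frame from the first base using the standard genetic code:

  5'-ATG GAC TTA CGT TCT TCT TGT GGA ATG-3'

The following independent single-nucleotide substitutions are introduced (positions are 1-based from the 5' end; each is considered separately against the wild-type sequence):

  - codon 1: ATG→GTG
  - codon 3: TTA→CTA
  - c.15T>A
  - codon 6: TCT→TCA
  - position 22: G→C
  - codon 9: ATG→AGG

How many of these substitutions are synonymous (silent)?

Codon 1: ATG (Met) → GTG (Val) — missense.
Codon 3: TTA (Leu) → CTA (Leu) — synonymous.
Codon 5: TCT (Ser) → TCA (Ser) — synonymous.
Codon 6: TCT (Ser) → TCA (Ser) — synonymous.
Codon 8: GGA (Gly) → CGA (Arg) — missense.
Codon 9: ATG (Met) → AGG (Arg) — missense.
Synonymous: 3 of 6.

3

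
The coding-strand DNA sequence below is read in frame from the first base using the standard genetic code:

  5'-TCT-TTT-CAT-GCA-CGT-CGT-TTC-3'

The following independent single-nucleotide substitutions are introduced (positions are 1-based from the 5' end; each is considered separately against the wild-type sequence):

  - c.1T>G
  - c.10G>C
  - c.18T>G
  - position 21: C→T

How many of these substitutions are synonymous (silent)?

2

Codon 1: TCT (Ser) → GCT (Ala) — missense.
Codon 4: GCA (Ala) → CCA (Pro) — missense.
Codon 6: CGT (Arg) → CGG (Arg) — synonymous.
Codon 7: TTC (Phe) → TTT (Phe) — synonymous.
Synonymous: 2 of 4.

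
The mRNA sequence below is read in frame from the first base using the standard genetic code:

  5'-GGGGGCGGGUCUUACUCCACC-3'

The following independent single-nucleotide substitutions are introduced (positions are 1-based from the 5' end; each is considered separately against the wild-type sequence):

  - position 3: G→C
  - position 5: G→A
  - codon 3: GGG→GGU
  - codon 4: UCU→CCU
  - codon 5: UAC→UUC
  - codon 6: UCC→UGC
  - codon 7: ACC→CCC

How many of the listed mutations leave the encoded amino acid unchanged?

2

Codon 1: GGG (Gly) → GGC (Gly) — synonymous.
Codon 2: GGC (Gly) → GAC (Asp) — missense.
Codon 3: GGG (Gly) → GGU (Gly) — synonymous.
Codon 4: UCU (Ser) → CCU (Pro) — missense.
Codon 5: UAC (Tyr) → UUC (Phe) — missense.
Codon 6: UCC (Ser) → UGC (Cys) — missense.
Codon 7: ACC (Thr) → CCC (Pro) — missense.
Synonymous: 2 of 7.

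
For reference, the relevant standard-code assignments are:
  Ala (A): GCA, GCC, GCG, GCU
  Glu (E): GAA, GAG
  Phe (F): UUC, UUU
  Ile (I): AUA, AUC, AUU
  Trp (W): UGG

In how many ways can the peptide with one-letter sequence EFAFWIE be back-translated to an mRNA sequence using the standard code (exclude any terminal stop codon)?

192

Glu: 2 codons.
Phe: 2 codons.
Ala: 4 codons.
Phe: 2 codons.
Trp: 1 codon.
Ile: 3 codons.
Glu: 2 codons.
2 × 2 × 4 × 2 × 1 × 3 × 2 = 192.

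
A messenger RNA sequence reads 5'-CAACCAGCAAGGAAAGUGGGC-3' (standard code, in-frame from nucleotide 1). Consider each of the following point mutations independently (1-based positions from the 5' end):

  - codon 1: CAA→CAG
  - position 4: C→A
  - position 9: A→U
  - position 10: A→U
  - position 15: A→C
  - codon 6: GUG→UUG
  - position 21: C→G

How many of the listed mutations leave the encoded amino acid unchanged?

3

Codon 1: CAA (Gln) → CAG (Gln) — synonymous.
Codon 2: CCA (Pro) → ACA (Thr) — missense.
Codon 3: GCA (Ala) → GCU (Ala) — synonymous.
Codon 4: AGG (Arg) → UGG (Trp) — missense.
Codon 5: AAA (Lys) → AAC (Asn) — missense.
Codon 6: GUG (Val) → UUG (Leu) — missense.
Codon 7: GGC (Gly) → GGG (Gly) — synonymous.
Synonymous: 3 of 7.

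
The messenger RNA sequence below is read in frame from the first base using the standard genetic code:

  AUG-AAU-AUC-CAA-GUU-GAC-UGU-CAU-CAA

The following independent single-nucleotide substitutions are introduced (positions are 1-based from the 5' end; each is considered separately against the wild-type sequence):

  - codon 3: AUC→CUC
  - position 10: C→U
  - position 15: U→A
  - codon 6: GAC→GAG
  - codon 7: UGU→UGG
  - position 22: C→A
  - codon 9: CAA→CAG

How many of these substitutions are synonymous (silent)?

Codon 3: AUC (Ile) → CUC (Leu) — missense.
Codon 4: CAA (Gln) → UAA (Stop) — nonsense.
Codon 5: GUU (Val) → GUA (Val) — synonymous.
Codon 6: GAC (Asp) → GAG (Glu) — missense.
Codon 7: UGU (Cys) → UGG (Trp) — missense.
Codon 8: CAU (His) → AAU (Asn) — missense.
Codon 9: CAA (Gln) → CAG (Gln) — synonymous.
Synonymous: 2 of 7.

2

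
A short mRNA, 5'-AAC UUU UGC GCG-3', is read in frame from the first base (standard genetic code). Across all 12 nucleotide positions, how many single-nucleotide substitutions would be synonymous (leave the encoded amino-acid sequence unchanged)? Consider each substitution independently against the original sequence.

Codon 1 (AAC, Asn): 1 synonymous substitution.
Codon 2 (UUU, Phe): 1 synonymous substitution.
Codon 3 (UGC, Cys): 1 synonymous substitution.
Codon 4 (GCG, Ala): 3 synonymous substitutions.
Total: 1 + 1 + 1 + 3 = 6.

6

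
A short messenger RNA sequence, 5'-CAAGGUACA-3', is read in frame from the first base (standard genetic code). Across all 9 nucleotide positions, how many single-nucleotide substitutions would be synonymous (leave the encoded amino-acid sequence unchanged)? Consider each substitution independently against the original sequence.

7

Codon 1 (CAA, Gln): 1 synonymous substitution.
Codon 2 (GGU, Gly): 3 synonymous substitutions.
Codon 3 (ACA, Thr): 3 synonymous substitutions.
Total: 1 + 3 + 3 = 7.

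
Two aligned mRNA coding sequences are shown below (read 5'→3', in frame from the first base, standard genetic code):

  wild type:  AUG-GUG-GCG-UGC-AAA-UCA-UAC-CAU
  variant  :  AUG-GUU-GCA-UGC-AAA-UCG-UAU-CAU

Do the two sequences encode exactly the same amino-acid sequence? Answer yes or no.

yes

Codon 1: AUG Met / AUG Met — identical.
Codon 2: GUG Val / GUU Val — synonymous.
Codon 3: GCG Ala / GCA Ala — synonymous.
Codon 4: UGC Cys / UGC Cys — identical.
Codon 5: AAA Lys / AAA Lys — identical.
Codon 6: UCA Ser / UCG Ser — synonymous.
Codon 7: UAC Tyr / UAU Tyr — synonymous.
Codon 8: CAU His / CAU His — identical.
Nonsynonymous differences: 0 → same protein.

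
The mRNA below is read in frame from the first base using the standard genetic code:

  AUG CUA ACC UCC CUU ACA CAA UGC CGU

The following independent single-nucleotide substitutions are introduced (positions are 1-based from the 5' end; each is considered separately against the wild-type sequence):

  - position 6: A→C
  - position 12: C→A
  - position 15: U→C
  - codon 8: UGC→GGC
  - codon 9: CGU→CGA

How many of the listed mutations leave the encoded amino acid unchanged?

Codon 2: CUA (Leu) → CUC (Leu) — synonymous.
Codon 4: UCC (Ser) → UCA (Ser) — synonymous.
Codon 5: CUU (Leu) → CUC (Leu) — synonymous.
Codon 8: UGC (Cys) → GGC (Gly) — missense.
Codon 9: CGU (Arg) → CGA (Arg) — synonymous.
Synonymous: 4 of 5.

4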